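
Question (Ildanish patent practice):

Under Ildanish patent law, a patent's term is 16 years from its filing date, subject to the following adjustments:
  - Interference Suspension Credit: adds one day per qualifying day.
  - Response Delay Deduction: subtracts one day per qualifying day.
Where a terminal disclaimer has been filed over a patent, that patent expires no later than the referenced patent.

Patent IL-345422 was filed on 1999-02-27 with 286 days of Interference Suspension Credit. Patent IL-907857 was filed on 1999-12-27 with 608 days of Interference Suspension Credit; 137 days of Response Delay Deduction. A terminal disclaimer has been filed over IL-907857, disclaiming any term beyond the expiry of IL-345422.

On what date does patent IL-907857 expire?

Natural term of IL-907857:
  Base: filing + 16 years → 27 December 2015.
  Interference Suspension Credit: +608 days → 26 August 2017.
  Response Delay Deduction: −137 days → 11 April 2017.
Expiry of referenced patent IL-345422:
  Base: filing + 16 years → 27 February 2015.
  Interference Suspension Credit: +286 days → 10 December 2015.
Terminal disclaimer: IL-907857 expires on the earlier of 11 April 2017 and 10 December 2015.

December 10, 2015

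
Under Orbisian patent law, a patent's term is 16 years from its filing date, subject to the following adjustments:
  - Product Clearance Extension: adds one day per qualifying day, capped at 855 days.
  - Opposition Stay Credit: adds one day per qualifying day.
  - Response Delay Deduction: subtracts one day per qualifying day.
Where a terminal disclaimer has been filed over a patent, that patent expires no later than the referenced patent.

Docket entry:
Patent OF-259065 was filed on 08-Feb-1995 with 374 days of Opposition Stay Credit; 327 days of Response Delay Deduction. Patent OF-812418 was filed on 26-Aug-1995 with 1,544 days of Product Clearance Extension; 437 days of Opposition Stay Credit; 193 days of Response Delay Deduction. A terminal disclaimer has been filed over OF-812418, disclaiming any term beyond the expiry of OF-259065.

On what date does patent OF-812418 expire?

2011-03-27

Natural term of OF-812418:
  Base: filing + 16 years → 26 August 2011.
  Product Clearance Extension: 1544 days claimed exceeds the 855-day cap, so +855 days → 28 December 2013.
  Opposition Stay Credit: +437 days → 10 March 2015.
  Response Delay Deduction: −193 days → 29 August 2014.
Expiry of referenced patent OF-259065:
  Base: filing + 16 years → 8 February 2011.
  Opposition Stay Credit: +374 days → 17 February 2012.
  Response Delay Deduction: −327 days → 27 March 2011.
Terminal disclaimer: OF-812418 expires on the earlier of 29 August 2014 and 27 March 2011.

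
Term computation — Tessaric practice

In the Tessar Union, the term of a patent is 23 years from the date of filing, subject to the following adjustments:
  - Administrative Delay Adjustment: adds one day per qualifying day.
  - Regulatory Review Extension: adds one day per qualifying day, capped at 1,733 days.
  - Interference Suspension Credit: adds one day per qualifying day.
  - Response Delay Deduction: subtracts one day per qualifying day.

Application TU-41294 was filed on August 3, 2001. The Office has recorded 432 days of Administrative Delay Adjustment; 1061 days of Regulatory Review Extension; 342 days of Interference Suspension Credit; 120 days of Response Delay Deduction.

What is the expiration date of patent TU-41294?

Base term: filing date + 23 years → 3 August 2024.
Administrative Delay Adjustment: +432 days → 9 October 2025.
Regulatory Review Extension: 1061 days (within the 1733-day cap) → +1061 days → 4 September 2028.
Interference Suspension Credit: +342 days → 12 August 2029.
Response Delay Deduction: −120 days → 14 April 2029.

April 14, 2029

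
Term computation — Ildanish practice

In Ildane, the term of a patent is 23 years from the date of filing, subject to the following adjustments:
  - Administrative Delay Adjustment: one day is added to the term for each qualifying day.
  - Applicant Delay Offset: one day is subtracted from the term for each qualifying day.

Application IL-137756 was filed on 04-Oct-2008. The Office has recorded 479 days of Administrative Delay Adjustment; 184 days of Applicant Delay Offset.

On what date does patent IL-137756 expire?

Base term: filing date + 23 years → 4 October 2031.
Administrative Delay Adjustment: +479 days → 25 January 2033.
Applicant Delay Offset: −184 days → 25 July 2032.

July 25, 2032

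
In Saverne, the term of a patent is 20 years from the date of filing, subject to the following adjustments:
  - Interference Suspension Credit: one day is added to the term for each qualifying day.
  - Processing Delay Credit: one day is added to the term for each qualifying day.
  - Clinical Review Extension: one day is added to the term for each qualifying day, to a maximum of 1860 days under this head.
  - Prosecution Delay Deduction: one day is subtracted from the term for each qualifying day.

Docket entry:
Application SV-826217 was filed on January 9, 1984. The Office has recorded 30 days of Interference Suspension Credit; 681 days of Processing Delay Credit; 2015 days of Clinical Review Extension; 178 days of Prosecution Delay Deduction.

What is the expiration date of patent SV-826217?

Base term: filing date + 20 years → 9 January 2004.
Interference Suspension Credit: +30 days → 8 February 2004.
Processing Delay Credit: +681 days → 20 December 2005.
Clinical Review Extension: 2015 days claimed exceeds the 1860-day cap, so +1860 days → 23 January 2011.
Prosecution Delay Deduction: −178 days → 29 July 2010.

July 29, 2010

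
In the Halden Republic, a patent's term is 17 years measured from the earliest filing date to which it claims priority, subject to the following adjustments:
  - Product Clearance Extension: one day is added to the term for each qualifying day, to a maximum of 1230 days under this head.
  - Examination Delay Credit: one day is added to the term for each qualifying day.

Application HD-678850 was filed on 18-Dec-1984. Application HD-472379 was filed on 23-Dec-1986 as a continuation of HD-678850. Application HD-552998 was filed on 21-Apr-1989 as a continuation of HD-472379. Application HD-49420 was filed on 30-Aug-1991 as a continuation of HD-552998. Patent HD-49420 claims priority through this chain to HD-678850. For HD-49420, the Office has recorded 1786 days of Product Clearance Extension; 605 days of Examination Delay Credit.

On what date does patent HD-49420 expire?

Earliest priority filing: 18 December 1984.
Base term: 18 December 1984 + 17 years → 18 December 2001.
Product Clearance Extension: 1786 days claimed exceeds the 1230-day cap, so +1230 days → 1 May 2005.
Examination Delay Credit: +605 days → 27 December 2006.

2006-12-27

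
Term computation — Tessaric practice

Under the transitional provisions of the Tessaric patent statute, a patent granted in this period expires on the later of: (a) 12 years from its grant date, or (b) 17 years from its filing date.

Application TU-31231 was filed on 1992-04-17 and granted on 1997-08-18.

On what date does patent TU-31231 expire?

(a) grant + 12 years → 18 August 2009.
(b) filing + 17 years → 17 April 2009.
Later of the two: 18 August 2009.

2009-08-18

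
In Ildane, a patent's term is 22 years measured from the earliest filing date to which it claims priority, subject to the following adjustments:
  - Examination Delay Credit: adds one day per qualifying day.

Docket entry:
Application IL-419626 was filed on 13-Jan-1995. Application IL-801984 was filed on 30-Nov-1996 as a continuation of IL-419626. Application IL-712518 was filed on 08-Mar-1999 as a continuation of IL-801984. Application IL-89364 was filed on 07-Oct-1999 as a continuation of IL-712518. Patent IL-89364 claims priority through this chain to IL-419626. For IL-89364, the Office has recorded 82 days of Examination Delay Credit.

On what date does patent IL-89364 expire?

2017-04-05

Earliest priority filing: 13 January 1995.
Base term: 13 January 1995 + 22 years → 13 January 2017.
Examination Delay Credit: +82 days → 5 April 2017.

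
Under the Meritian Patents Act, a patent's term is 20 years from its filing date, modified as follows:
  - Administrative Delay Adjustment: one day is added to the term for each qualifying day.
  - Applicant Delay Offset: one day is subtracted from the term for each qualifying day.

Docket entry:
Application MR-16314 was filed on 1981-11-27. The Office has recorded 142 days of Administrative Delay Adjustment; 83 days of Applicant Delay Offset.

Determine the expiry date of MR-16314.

Base term: filing date + 20 years → 27 November 2001.
Administrative Delay Adjustment: +142 days → 18 April 2002.
Applicant Delay Offset: −83 days → 25 January 2002.

2002-01-25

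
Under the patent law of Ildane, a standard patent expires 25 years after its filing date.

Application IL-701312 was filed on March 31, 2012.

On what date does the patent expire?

Filing date + 25 years → 31 March 2037.

March 31, 2037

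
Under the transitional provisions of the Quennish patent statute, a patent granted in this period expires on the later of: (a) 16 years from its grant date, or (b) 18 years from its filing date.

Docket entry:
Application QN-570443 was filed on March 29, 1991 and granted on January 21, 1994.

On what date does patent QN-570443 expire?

2010-01-21

(a) grant + 16 years → 21 January 2010.
(b) filing + 18 years → 29 March 2009.
Later of the two: 21 January 2010.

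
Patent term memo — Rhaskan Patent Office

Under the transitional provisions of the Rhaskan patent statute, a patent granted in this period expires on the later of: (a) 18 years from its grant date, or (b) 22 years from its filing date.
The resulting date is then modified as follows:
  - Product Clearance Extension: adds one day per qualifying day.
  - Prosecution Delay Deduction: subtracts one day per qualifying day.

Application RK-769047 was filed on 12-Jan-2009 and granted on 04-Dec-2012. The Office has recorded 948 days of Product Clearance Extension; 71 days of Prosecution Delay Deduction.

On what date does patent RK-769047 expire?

(a) grant + 18 years → 4 December 2030.
(b) filing + 22 years → 12 January 2031.
Later of the two: 12 January 2031.
Product Clearance Extension: +948 days → 17 August 2033.
Prosecution Delay Deduction: −71 days → 7 June 2033.

June 7, 2033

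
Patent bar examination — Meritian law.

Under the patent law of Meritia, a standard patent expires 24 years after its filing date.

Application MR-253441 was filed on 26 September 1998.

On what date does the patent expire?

Filing date + 24 years → 26 September 2022.

2022-09-26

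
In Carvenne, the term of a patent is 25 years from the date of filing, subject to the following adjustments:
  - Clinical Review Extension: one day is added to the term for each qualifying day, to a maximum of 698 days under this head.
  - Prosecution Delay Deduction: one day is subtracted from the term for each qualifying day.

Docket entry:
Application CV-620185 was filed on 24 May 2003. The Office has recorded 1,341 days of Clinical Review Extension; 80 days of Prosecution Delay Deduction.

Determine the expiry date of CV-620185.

2030-02-01

Base term: filing date + 25 years → 24 May 2028.
Clinical Review Extension: 1341 days claimed exceeds the 698-day cap, so +698 days → 22 April 2030.
Prosecution Delay Deduction: −80 days → 1 February 2030.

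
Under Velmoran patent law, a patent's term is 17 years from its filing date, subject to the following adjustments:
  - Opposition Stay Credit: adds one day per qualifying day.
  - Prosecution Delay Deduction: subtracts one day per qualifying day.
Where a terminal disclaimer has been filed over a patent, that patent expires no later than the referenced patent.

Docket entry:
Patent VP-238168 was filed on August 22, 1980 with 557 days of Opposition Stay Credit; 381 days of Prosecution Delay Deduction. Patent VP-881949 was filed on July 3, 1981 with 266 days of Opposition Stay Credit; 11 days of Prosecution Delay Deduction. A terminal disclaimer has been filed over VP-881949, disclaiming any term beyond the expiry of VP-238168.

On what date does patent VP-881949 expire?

Natural term of VP-881949:
  Base: filing + 17 years → 3 July 1998.
  Opposition Stay Credit: +266 days → 26 March 1999.
  Prosecution Delay Deduction: −11 days → 15 March 1999.
Expiry of referenced patent VP-238168:
  Base: filing + 17 years → 22 August 1997.
  Opposition Stay Credit: +557 days → 2 March 1999.
  Prosecution Delay Deduction: −381 days → 14 February 1998.
Terminal disclaimer: VP-881949 expires on the earlier of 15 March 1999 and 14 February 1998.

1998-02-14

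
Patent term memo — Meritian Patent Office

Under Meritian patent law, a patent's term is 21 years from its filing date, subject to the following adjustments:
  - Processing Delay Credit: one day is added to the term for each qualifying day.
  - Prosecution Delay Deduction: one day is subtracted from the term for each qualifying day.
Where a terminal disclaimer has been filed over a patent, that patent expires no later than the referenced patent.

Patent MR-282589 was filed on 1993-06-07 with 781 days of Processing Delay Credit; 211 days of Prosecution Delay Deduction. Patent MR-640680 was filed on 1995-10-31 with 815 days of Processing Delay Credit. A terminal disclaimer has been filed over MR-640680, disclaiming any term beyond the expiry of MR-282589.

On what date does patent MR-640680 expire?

December 29, 2015

Natural term of MR-640680:
  Base: filing + 21 years → 31 October 2016.
  Processing Delay Credit: +815 days → 24 January 2019.
Expiry of referenced patent MR-282589:
  Base: filing + 21 years → 7 June 2014.
  Processing Delay Credit: +781 days → 27 July 2016.
  Prosecution Delay Deduction: −211 days → 29 December 2015.
Terminal disclaimer: MR-640680 expires on the earlier of 24 January 2019 and 29 December 2015.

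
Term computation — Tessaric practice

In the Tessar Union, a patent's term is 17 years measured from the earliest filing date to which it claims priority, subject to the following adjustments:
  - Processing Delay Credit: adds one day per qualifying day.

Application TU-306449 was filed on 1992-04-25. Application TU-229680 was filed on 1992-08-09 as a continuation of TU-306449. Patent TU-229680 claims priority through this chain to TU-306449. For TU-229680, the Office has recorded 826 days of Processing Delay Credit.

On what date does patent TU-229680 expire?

Earliest priority filing: 25 April 1992.
Base term: 25 April 1992 + 17 years → 25 April 2009.
Processing Delay Credit: +826 days → 30 July 2011.

July 30, 2011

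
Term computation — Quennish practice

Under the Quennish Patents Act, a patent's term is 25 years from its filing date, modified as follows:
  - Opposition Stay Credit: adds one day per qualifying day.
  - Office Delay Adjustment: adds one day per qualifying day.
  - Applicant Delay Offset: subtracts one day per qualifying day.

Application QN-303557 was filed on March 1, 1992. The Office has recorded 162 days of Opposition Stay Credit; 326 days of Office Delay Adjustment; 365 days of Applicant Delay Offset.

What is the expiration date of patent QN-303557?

Base term: filing date + 25 years → 1 March 2017.
Opposition Stay Credit: +162 days → 10 August 2017.
Office Delay Adjustment: +326 days → 2 July 2018.
Applicant Delay Offset: −365 days → 2 July 2017.

July 2, 2017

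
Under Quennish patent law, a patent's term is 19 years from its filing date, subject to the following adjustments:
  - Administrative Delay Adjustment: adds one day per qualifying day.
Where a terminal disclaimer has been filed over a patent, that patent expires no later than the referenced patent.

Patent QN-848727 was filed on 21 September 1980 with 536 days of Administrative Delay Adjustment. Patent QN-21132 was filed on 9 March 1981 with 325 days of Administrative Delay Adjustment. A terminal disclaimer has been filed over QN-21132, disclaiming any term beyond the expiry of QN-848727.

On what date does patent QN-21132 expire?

Natural term of QN-21132:
  Base: filing + 19 years → 9 March 2000.
  Administrative Delay Adjustment: +325 days → 28 January 2001.
Expiry of referenced patent QN-848727:
  Base: filing + 19 years → 21 September 1999.
  Administrative Delay Adjustment: +536 days → 10 March 2001.
Terminal disclaimer: QN-21132 expires on the earlier of 28 January 2001 and 10 March 2001.

2001-01-28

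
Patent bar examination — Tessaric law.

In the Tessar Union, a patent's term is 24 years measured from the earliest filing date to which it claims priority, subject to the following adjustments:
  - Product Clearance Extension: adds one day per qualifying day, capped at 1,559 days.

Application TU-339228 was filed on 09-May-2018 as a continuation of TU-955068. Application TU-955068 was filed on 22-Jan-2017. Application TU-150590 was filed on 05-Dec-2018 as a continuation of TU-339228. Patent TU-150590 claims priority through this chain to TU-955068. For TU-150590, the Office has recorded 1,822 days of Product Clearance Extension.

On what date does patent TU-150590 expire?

Earliest priority filing: 22 January 2017.
Base term: 22 January 2017 + 24 years → 22 January 2041.
Product Clearance Extension: 1822 days claimed exceeds the 1559-day cap, so +1559 days → 30 April 2045.

2045-04-30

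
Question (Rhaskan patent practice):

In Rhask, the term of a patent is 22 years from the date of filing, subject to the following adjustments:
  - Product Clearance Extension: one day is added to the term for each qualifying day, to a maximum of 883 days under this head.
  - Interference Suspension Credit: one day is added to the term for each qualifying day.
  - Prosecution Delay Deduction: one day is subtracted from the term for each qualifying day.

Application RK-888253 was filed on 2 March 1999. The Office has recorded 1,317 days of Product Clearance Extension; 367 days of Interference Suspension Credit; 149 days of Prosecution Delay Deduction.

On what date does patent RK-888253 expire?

2024-03-07

Base term: filing date + 22 years → 2 March 2021.
Product Clearance Extension: 1317 days claimed exceeds the 883-day cap, so +883 days → 2 August 2023.
Interference Suspension Credit: +367 days → 3 August 2024.
Prosecution Delay Deduction: −149 days → 7 March 2024.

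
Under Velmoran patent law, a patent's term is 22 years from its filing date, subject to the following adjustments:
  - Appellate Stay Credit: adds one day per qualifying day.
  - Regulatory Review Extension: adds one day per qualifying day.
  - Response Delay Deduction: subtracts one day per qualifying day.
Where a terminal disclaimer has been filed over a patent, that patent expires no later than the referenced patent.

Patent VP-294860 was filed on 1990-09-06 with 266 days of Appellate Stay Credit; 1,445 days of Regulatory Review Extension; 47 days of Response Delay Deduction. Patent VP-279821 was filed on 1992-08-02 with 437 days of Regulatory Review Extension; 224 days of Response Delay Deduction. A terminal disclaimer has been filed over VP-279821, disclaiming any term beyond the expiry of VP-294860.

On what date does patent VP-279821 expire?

Natural term of VP-279821:
  Base: filing + 22 years → 2 August 2014.
  Regulatory Review Extension: +437 days → 13 October 2015.
  Response Delay Deduction: −224 days → 3 March 2015.
Expiry of referenced patent VP-294860:
  Base: filing + 22 years → 6 September 2012.
  Appellate Stay Credit: +266 days → 30 May 2013.
  Regulatory Review Extension: +1445 days → 14 May 2017.
  Response Delay Deduction: −47 days → 28 March 2017.
Terminal disclaimer: VP-279821 expires on the earlier of 3 March 2015 and 28 March 2017.

March 3, 2015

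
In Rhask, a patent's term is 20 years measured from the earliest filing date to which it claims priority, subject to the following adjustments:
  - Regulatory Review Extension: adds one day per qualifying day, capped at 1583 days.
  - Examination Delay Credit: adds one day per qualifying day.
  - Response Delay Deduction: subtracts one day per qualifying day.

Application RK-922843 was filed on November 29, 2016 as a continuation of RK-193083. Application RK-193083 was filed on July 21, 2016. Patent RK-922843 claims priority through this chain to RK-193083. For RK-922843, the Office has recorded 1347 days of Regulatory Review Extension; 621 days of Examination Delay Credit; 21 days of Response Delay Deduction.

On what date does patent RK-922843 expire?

Earliest priority filing: 21 July 2016.
Base term: 21 July 2016 + 20 years → 21 July 2036.
Regulatory Review Extension: 1347 days (within the 1583-day cap) → +1347 days → 29 March 2040.
Examination Delay Credit: +621 days → 10 December 2041.
Response Delay Deduction: −21 days → 19 November 2041.

2041-11-19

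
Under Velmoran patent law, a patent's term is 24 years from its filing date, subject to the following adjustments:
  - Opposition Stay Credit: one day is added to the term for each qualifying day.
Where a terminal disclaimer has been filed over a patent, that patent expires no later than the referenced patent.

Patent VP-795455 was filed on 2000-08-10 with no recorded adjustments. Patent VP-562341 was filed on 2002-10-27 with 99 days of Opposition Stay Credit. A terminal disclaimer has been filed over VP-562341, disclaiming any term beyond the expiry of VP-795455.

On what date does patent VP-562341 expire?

Natural term of VP-562341:
  Base: filing + 24 years → 27 October 2026.
  Opposition Stay Credit: +99 days → 3 February 2027.
Expiry of referenced patent VP-795455:
  Base: filing + 24 years → 10 August 2024.
Terminal disclaimer: VP-562341 expires on the earlier of 3 February 2027 and 10 August 2024.

2024-08-10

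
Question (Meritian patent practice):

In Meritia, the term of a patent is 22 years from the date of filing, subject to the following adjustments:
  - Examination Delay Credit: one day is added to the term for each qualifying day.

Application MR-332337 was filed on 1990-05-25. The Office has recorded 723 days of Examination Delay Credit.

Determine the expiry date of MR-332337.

Base term: filing date + 22 years → 25 May 2012.
Examination Delay Credit: +723 days → 18 May 2014.

2014-05-18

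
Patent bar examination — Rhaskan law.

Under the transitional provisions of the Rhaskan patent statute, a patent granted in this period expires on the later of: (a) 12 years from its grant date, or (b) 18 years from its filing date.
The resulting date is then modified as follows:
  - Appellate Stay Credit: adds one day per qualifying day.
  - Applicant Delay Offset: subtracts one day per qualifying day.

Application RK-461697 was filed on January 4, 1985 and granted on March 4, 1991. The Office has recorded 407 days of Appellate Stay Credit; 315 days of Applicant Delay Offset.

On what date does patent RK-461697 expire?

2003-06-04

(a) grant + 12 years → 4 March 2003.
(b) filing + 18 years → 4 January 2003.
Later of the two: 4 March 2003.
Appellate Stay Credit: +407 days → 14 April 2004.
Applicant Delay Offset: −315 days → 4 June 2003.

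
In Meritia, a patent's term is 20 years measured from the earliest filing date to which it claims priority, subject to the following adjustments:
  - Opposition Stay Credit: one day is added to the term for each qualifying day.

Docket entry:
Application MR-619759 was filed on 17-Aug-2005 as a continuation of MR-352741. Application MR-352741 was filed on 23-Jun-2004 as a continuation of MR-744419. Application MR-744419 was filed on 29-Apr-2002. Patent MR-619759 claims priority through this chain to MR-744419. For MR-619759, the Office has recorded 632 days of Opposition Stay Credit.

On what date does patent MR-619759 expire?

2024-01-21

Earliest priority filing: 29 April 2002.
Base term: 29 April 2002 + 20 years → 29 April 2022.
Opposition Stay Credit: +632 days → 21 January 2024.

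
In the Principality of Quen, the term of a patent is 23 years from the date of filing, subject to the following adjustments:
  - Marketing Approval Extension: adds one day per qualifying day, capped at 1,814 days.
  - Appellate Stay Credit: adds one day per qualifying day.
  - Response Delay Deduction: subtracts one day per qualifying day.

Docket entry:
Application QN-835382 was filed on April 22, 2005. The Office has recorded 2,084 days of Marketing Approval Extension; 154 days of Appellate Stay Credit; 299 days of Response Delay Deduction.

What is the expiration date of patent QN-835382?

Base term: filing date + 23 years → 22 April 2028.
Marketing Approval Extension: 2084 days claimed exceeds the 1814-day cap, so +1814 days → 10 April 2033.
Appellate Stay Credit: +154 days → 11 September 2033.
Response Delay Deduction: −299 days → 16 November 2032.

November 16, 2032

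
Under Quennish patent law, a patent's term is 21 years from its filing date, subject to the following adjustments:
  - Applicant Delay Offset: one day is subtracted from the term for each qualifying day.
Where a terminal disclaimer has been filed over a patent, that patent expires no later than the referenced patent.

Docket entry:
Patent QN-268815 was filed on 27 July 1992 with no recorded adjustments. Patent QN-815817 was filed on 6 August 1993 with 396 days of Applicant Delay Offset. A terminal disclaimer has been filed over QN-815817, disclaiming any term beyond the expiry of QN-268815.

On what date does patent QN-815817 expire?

2013-07-06

Natural term of QN-815817:
  Base: filing + 21 years → 6 August 2014.
  Applicant Delay Offset: −396 days → 6 July 2013.
Expiry of referenced patent QN-268815:
  Base: filing + 21 years → 27 July 2013.
Terminal disclaimer: QN-815817 expires on the earlier of 6 July 2013 and 27 July 2013.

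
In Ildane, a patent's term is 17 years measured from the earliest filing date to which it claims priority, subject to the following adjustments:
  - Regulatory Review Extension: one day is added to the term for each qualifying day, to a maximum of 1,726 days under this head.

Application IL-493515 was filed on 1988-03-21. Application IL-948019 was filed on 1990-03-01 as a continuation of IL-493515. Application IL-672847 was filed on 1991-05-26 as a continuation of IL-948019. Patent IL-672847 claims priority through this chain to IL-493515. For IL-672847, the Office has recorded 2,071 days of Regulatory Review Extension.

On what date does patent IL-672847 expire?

December 11, 2009

Earliest priority filing: 21 March 1988.
Base term: 21 March 1988 + 17 years → 21 March 2005.
Regulatory Review Extension: 2071 days claimed exceeds the 1726-day cap, so +1726 days → 11 December 2009.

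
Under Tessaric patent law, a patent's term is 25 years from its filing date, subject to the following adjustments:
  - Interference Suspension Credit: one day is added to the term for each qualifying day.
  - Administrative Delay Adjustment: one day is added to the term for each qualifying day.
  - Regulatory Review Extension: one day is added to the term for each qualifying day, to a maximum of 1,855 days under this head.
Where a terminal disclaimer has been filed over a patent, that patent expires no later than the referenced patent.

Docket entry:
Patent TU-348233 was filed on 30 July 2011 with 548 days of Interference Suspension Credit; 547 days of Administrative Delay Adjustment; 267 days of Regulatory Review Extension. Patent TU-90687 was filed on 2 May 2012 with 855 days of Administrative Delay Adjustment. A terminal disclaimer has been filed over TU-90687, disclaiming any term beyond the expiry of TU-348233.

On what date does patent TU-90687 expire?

September 4, 2039

Natural term of TU-90687:
  Base: filing + 25 years → 2 May 2037.
  Administrative Delay Adjustment: +855 days → 4 September 2039.
Expiry of referenced patent TU-348233:
  Base: filing + 25 years → 30 July 2036.
  Interference Suspension Credit: +548 days → 29 January 2038.
  Administrative Delay Adjustment: +547 days → 30 July 2039.
  Regulatory Review Extension: 267 days (within the 1855-day cap) → +267 days → 22 April 2040.
Terminal disclaimer: TU-90687 expires on the earlier of 4 September 2039 and 22 April 2040.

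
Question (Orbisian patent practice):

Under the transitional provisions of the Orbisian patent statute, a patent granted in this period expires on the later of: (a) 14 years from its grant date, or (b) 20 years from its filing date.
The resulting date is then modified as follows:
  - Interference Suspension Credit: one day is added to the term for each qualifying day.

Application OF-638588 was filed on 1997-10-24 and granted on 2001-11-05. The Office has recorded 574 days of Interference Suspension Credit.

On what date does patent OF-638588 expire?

2019-05-21

(a) grant + 14 years → 5 November 2015.
(b) filing + 20 years → 24 October 2017.
Later of the two: 24 October 2017.
Interference Suspension Credit: +574 days → 21 May 2019.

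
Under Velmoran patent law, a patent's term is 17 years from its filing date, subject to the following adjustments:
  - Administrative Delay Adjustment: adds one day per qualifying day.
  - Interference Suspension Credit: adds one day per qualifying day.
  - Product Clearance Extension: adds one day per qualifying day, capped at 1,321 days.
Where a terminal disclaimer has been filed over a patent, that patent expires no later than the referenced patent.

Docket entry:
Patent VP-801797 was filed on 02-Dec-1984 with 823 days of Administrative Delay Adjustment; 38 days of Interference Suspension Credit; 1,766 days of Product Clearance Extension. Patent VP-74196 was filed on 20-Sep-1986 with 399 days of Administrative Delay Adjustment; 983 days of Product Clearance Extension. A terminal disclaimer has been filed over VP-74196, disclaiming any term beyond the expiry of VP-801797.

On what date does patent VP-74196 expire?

Natural term of VP-74196:
  Base: filing + 17 years → 20 September 2003.
  Administrative Delay Adjustment: +399 days → 23 October 2004.
  Product Clearance Extension: 983 days (within the 1321-day cap) → +983 days → 3 July 2007.
Expiry of referenced patent VP-801797:
  Base: filing + 17 years → 2 December 2001.
  Administrative Delay Adjustment: +823 days → 4 March 2004.
  Interference Suspension Credit: +38 days → 11 April 2004.
  Product Clearance Extension: 1766 days claimed exceeds the 1321-day cap, so +1321 days → 23 November 2007.
Terminal disclaimer: VP-74196 expires on the earlier of 3 July 2007 and 23 November 2007.

2007-07-03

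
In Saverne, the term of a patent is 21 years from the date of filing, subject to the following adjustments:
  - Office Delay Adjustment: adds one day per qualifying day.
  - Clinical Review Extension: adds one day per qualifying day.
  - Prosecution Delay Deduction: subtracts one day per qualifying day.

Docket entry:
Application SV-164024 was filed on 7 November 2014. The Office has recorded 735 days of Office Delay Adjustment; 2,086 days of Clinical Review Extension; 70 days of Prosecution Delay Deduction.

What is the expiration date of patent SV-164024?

2043-05-20

Base term: filing date + 21 years → 7 November 2035.
Office Delay Adjustment: +735 days → 11 November 2037.
Clinical Review Extension: +2086 days → 29 July 2043.
Prosecution Delay Deduction: −70 days → 20 May 2043.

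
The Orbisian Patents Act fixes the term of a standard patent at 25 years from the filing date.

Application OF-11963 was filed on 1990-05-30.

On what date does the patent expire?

May 30, 2015

Filing date + 25 years → 30 May 2015.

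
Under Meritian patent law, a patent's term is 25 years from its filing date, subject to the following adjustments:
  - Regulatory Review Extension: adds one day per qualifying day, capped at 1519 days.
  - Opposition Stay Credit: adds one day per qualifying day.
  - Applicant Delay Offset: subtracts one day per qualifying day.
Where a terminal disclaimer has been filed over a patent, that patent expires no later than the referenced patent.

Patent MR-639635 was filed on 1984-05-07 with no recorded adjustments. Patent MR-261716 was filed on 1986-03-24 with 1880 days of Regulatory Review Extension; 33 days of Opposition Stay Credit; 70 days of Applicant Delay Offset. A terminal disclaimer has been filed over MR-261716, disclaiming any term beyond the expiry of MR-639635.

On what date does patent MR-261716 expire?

May 7, 2009

Natural term of MR-261716:
  Base: filing + 25 years → 24 March 2011.
  Regulatory Review Extension: 1880 days claimed exceeds the 1519-day cap, so +1519 days → 21 May 2015.
  Opposition Stay Credit: +33 days → 23 June 2015.
  Applicant Delay Offset: −70 days → 14 April 2015.
Expiry of referenced patent MR-639635:
  Base: filing + 25 years → 7 May 2009.
Terminal disclaimer: MR-261716 expires on the earlier of 14 April 2015 and 7 May 2009.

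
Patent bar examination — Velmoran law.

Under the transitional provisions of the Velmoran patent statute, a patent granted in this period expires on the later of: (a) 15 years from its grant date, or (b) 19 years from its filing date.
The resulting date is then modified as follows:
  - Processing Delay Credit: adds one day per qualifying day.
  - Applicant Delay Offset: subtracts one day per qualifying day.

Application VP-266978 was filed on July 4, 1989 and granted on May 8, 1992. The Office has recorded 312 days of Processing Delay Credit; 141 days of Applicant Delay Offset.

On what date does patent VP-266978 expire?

December 22, 2008

(a) grant + 15 years → 8 May 2007.
(b) filing + 19 years → 4 July 2008.
Later of the two: 4 July 2008.
Processing Delay Credit: +312 days → 12 May 2009.
Applicant Delay Offset: −141 days → 22 December 2008.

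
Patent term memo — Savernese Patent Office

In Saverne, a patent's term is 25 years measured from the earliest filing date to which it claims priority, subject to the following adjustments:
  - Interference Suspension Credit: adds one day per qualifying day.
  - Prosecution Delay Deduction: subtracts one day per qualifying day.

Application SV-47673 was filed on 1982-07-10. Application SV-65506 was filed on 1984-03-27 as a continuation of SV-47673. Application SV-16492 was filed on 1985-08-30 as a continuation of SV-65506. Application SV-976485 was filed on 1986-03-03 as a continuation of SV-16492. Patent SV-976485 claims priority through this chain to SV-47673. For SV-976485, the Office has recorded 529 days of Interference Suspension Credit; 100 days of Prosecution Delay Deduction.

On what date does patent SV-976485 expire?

2008-09-11

Earliest priority filing: 10 July 1982.
Base term: 10 July 1982 + 25 years → 10 July 2007.
Interference Suspension Credit: +529 days → 20 December 2008.
Prosecution Delay Deduction: −100 days → 11 September 2008.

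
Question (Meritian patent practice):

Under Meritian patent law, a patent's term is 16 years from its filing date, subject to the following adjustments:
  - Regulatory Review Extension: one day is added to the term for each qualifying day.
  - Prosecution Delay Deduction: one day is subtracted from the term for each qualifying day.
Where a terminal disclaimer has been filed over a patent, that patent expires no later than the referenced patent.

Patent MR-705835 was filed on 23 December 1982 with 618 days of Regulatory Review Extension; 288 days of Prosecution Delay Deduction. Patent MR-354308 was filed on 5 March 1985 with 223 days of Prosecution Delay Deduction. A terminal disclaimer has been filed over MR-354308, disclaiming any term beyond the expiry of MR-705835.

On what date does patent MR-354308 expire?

1999-11-18

Natural term of MR-354308:
  Base: filing + 16 years → 5 March 2001.
  Prosecution Delay Deduction: −223 days → 25 July 2000.
Expiry of referenced patent MR-705835:
  Base: filing + 16 years → 23 December 1998.
  Regulatory Review Extension: +618 days → 1 September 2000.
  Prosecution Delay Deduction: −288 days → 18 November 1999.
Terminal disclaimer: MR-354308 expires on the earlier of 25 July 2000 and 18 November 1999.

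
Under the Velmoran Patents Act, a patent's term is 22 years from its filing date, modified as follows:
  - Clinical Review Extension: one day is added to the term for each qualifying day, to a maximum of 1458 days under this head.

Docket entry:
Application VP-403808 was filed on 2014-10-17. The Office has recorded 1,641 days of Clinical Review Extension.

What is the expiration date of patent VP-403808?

2040-10-14

Base term: filing date + 22 years → 17 October 2036.
Clinical Review Extension: 1641 days claimed exceeds the 1458-day cap, so +1458 days → 14 October 2040.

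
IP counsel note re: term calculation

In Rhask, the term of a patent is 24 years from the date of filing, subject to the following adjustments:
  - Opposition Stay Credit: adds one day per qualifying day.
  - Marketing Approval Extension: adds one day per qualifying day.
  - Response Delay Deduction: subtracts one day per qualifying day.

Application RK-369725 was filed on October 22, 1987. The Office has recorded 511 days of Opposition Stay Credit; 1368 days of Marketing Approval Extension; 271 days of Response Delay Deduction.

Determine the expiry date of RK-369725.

Base term: filing date + 24 years → 22 October 2011.
Opposition Stay Credit: +511 days → 16 March 2013.
Marketing Approval Extension: +1368 days → 13 December 2016.
Response Delay Deduction: −271 days → 17 March 2016.

2016-03-17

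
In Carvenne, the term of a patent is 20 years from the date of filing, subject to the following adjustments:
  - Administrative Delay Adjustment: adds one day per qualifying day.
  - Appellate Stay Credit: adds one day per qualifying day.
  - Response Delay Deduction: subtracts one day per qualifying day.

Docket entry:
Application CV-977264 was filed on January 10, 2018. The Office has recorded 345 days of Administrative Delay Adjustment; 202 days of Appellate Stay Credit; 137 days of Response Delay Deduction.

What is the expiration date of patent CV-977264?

Base term: filing date + 20 years → 10 January 2038.
Administrative Delay Adjustment: +345 days → 21 December 2038.
Appellate Stay Credit: +202 days → 11 July 2039.
Response Delay Deduction: −137 days → 24 February 2039.

February 24, 2039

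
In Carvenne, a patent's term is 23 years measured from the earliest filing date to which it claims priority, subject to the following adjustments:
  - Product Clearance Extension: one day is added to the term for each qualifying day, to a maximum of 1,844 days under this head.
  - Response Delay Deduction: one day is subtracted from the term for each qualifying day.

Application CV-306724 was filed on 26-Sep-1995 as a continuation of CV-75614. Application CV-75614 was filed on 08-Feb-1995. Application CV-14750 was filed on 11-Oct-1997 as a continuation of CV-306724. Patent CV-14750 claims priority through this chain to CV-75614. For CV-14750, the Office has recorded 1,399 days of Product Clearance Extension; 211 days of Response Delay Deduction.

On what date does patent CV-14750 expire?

May 11, 2021

Earliest priority filing: 8 February 1995.
Base term: 8 February 1995 + 23 years → 8 February 2018.
Product Clearance Extension: 1399 days (within the 1844-day cap) → +1399 days → 8 December 2021.
Response Delay Deduction: −211 days → 11 May 2021.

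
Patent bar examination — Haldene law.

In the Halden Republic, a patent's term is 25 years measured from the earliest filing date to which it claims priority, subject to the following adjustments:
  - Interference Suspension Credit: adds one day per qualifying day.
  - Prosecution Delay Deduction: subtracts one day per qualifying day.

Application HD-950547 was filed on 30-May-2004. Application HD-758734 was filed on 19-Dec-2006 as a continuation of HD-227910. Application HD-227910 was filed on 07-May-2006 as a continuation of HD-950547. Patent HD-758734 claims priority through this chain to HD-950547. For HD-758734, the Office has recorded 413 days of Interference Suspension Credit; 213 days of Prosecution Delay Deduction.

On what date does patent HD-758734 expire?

December 16, 2029

Earliest priority filing: 30 May 2004.
Base term: 30 May 2004 + 25 years → 30 May 2029.
Interference Suspension Credit: +413 days → 17 July 2030.
Prosecution Delay Deduction: −213 days → 16 December 2029.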